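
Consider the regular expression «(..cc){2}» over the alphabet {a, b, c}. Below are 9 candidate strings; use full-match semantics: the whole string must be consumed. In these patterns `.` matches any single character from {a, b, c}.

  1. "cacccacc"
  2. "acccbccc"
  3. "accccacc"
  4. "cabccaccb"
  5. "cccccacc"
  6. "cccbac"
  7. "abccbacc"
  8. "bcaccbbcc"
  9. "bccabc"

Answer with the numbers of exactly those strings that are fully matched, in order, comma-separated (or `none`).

1 → match
2 → match
3 → match
4 → no match — must end with "cc"
5 → match
6 → no match — must end with "cc"
7 → match
8 → no match
9 → no match — must end with "cc"

1, 2, 3, 5, 7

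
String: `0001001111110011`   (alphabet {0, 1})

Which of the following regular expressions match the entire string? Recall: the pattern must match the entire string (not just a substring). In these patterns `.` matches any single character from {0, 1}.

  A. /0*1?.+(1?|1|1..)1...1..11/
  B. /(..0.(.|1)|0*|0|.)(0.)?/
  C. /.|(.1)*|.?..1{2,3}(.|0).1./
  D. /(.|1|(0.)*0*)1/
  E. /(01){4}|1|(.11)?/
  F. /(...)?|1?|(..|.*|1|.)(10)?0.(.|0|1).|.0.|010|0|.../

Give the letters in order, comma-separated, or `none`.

A → match
B → no match
C → no match
D → no match
E → no match
F → match

A, F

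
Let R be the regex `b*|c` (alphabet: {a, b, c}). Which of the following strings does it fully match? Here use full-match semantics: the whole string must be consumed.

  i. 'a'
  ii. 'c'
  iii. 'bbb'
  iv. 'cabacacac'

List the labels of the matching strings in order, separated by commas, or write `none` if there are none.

i → no match
ii → match
iii → match
iv → no match

ii, iii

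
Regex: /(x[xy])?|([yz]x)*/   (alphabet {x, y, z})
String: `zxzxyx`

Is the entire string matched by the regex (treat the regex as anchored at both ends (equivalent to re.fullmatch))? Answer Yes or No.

Yes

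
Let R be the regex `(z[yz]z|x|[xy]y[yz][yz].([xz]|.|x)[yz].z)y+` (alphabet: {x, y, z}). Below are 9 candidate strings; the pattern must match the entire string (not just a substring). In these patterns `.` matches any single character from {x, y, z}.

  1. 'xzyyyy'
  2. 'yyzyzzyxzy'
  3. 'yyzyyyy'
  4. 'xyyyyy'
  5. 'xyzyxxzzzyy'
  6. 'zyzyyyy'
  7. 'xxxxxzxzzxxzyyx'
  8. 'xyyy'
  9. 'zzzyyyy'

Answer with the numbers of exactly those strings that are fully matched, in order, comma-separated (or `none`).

2, 4, 5, 6, 8, 9

1 → no match
2 → match
3 → no match
4 → match
5 → match
6 → match
7 → no match — must end with 'y'
8 → match
9 → match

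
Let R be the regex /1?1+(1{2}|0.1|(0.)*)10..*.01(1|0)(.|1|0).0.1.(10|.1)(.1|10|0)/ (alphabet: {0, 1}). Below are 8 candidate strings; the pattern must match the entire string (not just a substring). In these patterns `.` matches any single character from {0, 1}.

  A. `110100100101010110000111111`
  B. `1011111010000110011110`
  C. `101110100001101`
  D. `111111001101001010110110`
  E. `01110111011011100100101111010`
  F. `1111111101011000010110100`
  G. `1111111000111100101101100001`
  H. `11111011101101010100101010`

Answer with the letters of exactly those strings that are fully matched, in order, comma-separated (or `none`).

A

A → match
B → no match
C → no match
D → no match
E → no match
F → no match
G → no match
H → no match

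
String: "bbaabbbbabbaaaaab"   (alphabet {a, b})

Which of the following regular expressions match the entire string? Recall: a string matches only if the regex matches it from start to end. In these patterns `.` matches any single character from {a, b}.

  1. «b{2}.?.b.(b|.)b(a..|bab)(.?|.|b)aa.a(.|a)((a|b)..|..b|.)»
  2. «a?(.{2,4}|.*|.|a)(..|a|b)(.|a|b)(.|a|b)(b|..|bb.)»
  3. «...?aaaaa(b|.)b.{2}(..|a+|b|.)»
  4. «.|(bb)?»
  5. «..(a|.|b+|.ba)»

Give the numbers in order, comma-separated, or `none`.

1, 2

1 → match
2 → match
3 → no match
4 → no match
5 → no match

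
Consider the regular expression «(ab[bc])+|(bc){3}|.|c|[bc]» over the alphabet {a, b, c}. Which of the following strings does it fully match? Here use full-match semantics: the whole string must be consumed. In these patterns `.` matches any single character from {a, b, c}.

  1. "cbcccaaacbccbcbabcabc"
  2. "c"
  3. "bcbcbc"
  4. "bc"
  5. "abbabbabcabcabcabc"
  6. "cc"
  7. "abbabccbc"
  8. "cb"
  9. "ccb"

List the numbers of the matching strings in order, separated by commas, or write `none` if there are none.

2, 3, 5

1 → no match
2. "c" → match
3. "bcbcbc" → match
4. "bc" → no match
5 → match
6. "cc" → no match
7. "abbabccbc" → no match
8. "cb" → no match
9. "ccb" → no match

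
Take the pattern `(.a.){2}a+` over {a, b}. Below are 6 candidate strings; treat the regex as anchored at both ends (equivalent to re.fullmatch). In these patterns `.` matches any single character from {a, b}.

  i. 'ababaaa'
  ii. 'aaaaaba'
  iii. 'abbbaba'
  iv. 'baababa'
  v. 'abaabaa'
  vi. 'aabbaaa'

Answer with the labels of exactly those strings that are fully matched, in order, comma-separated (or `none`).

i. 'ababaaa' → no match
ii. 'aaaaaba' → match
iii. 'abbbaba' → no match
iv. 'baababa' → match
v. 'abaabaa' → no match
vi. 'aabbaaa' → match

ii, iv, vi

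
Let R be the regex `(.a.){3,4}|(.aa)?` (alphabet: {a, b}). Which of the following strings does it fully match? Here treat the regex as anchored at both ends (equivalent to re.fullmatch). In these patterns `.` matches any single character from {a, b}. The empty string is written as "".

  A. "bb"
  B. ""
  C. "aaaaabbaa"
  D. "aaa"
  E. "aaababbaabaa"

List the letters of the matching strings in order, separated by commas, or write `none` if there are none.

A. "bb" → no match
B. "" → match
C. "aaaaabbaa" → match
D. "aaa" → match
E. "aaababbaabaa" → match

B, C, D, E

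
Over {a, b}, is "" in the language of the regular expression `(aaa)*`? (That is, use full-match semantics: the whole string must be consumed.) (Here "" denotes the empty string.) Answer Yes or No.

Yes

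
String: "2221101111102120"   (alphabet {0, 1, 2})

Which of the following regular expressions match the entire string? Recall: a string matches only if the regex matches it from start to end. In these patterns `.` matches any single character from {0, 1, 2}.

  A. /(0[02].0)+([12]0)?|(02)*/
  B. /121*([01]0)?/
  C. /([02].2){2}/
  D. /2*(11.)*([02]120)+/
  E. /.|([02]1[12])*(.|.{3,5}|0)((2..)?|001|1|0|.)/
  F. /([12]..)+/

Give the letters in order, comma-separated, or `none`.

D

A → no match
B → no match — must start with "12"
C → no match — must end with "2"
D → match
E → no match
F → no match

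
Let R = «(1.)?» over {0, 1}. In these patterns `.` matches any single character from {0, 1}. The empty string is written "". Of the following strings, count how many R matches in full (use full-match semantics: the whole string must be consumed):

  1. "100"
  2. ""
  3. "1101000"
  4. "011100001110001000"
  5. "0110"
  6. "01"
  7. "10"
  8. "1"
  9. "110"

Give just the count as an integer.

1 → no match
2 → match
3 → no match
4 → no match
5 → no match
6 → no match
7 → match
8 → no match
9 → no match
Total matched: 2

2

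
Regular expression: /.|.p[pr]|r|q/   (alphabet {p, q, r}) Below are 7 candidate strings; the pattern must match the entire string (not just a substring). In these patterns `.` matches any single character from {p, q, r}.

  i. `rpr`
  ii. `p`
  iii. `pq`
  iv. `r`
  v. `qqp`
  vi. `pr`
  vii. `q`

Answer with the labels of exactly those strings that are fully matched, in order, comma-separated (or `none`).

i → match
ii → match
iii → no match
iv → match
v → no match
vi → no match
vii → match

i, ii, iv, vii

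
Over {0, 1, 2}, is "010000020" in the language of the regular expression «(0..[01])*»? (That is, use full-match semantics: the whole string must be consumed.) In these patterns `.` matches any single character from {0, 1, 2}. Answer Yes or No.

No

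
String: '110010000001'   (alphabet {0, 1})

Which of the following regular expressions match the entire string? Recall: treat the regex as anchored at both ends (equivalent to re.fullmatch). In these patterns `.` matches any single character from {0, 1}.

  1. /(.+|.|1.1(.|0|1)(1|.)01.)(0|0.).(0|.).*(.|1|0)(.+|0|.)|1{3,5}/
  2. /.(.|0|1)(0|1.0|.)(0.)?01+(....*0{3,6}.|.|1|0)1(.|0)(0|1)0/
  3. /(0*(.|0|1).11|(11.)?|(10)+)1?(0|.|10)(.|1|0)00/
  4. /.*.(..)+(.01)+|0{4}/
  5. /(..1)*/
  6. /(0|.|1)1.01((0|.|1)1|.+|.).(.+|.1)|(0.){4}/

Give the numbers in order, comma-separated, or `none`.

1 → match
2 → no match — must end with '0'
3 → no match — must end with '00'
4 → match
5 → no match
6 → match

1, 4, 6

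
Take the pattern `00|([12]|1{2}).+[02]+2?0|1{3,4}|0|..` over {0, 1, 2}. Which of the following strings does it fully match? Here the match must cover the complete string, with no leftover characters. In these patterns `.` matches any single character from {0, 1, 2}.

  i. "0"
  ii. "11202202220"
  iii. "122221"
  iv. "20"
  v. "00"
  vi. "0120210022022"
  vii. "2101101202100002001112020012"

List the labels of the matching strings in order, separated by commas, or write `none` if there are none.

i → match
ii → match
iii → no match
iv → match
v → match
vi → no match
vii → no match

i, ii, iv, v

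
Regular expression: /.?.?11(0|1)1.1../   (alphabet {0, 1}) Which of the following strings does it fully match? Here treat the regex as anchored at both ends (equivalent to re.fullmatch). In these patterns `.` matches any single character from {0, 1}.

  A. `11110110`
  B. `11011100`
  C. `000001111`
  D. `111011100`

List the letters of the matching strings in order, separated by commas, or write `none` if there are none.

A → match
B → match
C → no match
D → match

A, B, D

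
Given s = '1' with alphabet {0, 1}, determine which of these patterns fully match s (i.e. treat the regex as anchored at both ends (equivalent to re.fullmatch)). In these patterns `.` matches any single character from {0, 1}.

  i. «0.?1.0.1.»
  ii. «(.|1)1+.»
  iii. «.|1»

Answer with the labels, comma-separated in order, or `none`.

iii

i → no match — must start with '0'
ii → no match
iii → match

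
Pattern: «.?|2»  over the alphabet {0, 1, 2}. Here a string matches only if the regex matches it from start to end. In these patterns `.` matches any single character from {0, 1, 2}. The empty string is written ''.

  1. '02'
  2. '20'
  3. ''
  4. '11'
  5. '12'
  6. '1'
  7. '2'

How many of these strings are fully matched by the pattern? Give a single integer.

3

1. '02' → no match
2. '20' → no match
3. '' → match
4. '11' → no match
5. '12' → no match
6. '1' → match
7. '2' → match
Total matched: 3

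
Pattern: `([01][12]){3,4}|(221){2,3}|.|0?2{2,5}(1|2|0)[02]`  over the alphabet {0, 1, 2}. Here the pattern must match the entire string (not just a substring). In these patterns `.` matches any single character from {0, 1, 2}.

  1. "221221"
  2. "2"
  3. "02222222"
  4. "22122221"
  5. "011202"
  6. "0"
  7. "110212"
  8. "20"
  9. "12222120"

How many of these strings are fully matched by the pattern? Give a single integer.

1 → match
2 → match
3 → match
4 → no match
5 → match
6 → match
7 → match
8 → no match
9 → no match
Total matched: 6

6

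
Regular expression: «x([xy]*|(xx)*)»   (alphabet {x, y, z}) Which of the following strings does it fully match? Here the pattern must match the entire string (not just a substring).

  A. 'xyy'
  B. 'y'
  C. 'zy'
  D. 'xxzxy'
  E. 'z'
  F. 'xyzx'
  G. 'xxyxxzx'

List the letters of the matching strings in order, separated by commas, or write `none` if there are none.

A → match
B → no match — must start with 'x'
C → no match — must start with 'x'
D → no match
E → no match — must start with 'x'
F → no match
G → no match

A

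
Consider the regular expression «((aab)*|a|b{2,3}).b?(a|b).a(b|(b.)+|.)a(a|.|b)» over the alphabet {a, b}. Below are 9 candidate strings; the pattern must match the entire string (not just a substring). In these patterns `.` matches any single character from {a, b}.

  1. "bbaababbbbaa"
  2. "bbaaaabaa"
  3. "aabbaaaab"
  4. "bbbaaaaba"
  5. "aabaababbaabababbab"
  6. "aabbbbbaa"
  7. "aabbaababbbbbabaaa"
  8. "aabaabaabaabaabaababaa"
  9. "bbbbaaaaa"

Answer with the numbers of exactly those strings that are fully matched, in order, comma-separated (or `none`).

1. "bbaababbbbaa" → match
2. "bbaaaabaa" → match
3. "aabbaaaab" → match
4. "bbbaaaaba" → no match
5 → match
6. "aabbbbbaa" → no match
7 → match
8 → match
9. "bbbbaaaaa" → match

1, 2, 3, 5, 7, 8, 9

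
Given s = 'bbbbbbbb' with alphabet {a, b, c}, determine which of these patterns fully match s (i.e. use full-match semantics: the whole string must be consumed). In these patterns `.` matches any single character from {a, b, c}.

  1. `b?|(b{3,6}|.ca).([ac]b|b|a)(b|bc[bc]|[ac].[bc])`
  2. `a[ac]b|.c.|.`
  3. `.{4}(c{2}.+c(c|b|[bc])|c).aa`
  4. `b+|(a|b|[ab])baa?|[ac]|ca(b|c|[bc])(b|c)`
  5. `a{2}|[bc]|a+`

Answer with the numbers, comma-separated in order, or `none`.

1, 4

1 → match
2 → no match
3 → no match — must end with 'aa'
4 → match
5 → no match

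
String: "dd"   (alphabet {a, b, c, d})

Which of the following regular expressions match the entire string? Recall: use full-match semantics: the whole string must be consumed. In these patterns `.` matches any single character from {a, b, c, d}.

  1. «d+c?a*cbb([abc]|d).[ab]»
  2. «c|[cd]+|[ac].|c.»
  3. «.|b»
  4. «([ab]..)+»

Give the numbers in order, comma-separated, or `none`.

2

1 → no match
2 → match
3 → no match
4 → no match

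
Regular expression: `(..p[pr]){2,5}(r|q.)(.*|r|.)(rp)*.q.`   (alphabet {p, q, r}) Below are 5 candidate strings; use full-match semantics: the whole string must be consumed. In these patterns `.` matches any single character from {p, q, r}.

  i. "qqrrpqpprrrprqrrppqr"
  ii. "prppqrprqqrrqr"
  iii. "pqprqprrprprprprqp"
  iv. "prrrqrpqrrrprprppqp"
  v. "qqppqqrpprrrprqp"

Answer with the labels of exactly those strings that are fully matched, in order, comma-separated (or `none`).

ii

i → no match
ii → match
iii → no match
iv → no match
v → no match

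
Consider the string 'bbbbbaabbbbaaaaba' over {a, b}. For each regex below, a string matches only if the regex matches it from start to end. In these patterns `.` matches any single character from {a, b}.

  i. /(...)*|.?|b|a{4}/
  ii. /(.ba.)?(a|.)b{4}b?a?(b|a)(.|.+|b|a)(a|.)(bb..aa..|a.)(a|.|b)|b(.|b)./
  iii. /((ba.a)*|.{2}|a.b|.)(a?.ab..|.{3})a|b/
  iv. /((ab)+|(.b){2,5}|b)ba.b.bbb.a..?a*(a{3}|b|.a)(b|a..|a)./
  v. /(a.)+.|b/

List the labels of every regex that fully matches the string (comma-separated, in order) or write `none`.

ii

i → no match
ii → match
iii → no match
iv → no match
v → no match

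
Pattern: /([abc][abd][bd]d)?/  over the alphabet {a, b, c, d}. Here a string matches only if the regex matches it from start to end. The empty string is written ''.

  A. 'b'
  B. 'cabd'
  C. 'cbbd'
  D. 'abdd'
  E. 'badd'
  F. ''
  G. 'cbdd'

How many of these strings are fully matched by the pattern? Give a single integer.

6

A → no match
B → match
C → match
D → match
E → match
F → match
G → match
Total matched: 6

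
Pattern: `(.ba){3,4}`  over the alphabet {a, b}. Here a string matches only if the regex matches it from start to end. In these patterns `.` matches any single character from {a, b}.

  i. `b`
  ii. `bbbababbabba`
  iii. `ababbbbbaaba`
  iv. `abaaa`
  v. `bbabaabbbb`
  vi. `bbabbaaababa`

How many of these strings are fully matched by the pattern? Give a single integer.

0

i → no match — must end with `ba`
ii → no match
iii → no match
iv → no match — must end with `ba`
v → no match — must end with `ba`
vi → no match
Total matched: 0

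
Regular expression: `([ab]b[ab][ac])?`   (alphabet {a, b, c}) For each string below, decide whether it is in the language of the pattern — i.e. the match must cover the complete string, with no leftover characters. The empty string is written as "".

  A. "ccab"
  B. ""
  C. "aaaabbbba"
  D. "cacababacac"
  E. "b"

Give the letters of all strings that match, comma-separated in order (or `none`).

B

A → no match
B → match
C → no match
D → no match
E → no match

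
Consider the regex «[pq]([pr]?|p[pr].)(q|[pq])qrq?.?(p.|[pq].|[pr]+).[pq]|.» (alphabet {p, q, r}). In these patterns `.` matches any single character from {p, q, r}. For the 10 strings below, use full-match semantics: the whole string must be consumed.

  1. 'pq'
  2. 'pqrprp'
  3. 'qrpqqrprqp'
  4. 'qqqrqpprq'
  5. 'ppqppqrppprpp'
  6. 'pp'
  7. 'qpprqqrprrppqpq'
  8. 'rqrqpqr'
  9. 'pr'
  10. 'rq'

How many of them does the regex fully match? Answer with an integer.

1 → no match
2 → no match
3 → no match
4 → match
5 → no match
6 → no match
7 → no match
8 → no match
9 → no match
10 → no match
Total matched: 1

1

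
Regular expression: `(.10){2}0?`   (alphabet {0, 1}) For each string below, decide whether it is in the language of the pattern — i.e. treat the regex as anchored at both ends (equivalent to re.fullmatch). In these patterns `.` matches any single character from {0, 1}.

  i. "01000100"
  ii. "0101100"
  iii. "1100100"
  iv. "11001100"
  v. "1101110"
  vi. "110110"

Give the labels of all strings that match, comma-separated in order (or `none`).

i → no match
ii → match
iii → match
iv → no match
v → no match
vi → match

ii, iii, vi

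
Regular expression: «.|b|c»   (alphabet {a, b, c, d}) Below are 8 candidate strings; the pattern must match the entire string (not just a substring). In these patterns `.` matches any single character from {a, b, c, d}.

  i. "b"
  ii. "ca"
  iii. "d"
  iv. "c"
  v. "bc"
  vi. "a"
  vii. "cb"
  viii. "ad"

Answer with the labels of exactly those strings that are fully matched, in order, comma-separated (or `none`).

i, iii, iv, vi

i → match
ii → no match
iii → match
iv → match
v → no match
vi → match
vii → no match
viii → no match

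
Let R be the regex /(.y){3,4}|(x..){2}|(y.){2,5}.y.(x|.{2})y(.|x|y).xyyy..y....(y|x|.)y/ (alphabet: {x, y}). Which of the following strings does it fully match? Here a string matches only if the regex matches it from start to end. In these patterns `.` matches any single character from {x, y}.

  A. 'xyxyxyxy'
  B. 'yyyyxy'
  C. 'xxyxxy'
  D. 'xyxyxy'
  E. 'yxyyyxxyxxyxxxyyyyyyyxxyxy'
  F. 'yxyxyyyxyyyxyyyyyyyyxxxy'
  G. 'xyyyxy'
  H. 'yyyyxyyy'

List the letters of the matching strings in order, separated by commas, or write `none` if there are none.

A, B, C, D, E, F, G, H

A → match
B → match
C → match
D → match
E → match
F → match
G → match
H → match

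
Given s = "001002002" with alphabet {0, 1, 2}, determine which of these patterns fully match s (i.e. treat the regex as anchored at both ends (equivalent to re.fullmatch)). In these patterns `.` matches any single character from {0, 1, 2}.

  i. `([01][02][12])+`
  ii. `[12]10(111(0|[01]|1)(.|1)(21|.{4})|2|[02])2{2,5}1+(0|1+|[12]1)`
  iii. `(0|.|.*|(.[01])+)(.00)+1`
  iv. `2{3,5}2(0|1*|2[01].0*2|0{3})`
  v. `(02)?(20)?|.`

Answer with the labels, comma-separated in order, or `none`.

i

i → match
ii → no match
iii → no match — must end with "001"
iv → no match — must start with "2"
v → no match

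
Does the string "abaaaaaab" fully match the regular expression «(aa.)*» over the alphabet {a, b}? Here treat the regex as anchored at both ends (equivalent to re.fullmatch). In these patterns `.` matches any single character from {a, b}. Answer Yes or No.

No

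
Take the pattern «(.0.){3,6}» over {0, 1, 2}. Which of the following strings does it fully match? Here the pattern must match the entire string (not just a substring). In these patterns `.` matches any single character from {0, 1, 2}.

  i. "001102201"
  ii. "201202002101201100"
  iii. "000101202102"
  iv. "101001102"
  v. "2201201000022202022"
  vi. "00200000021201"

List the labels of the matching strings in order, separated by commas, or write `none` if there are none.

i, ii, iii, iv

i → match
ii → match
iii → match
iv → match
v → no match
vi → no match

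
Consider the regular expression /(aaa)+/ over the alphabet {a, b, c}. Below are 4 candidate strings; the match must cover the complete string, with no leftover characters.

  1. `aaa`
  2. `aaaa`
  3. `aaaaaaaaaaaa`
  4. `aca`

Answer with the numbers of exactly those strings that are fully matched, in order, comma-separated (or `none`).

1, 3

1 → match
2 → no match
3 → match
4 → no match — must start with `aaa`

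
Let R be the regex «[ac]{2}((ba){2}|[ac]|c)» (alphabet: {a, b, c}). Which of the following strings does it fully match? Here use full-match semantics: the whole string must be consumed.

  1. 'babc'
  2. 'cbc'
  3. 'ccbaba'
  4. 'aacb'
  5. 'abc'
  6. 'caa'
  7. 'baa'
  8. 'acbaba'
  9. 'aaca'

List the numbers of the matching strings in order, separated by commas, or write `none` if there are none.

3, 6, 8

1 → no match
2 → no match
3 → match
4 → no match
5 → no match
6 → match
7 → no match
8 → match
9 → no match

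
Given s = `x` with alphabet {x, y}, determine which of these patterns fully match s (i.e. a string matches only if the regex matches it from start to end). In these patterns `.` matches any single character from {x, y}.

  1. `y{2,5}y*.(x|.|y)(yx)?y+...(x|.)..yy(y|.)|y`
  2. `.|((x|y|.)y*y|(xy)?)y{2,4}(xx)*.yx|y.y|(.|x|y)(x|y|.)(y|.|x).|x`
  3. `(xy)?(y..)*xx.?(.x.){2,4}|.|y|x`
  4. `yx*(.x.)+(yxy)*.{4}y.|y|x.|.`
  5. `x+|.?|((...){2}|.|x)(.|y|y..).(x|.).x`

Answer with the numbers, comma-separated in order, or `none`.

1 → no match — must start with `y`
2 → match
3 → match
4 → match
5 → match

2, 3, 4, 5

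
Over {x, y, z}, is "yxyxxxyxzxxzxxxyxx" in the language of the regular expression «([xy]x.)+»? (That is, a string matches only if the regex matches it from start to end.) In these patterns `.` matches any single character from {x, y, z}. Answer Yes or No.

Yes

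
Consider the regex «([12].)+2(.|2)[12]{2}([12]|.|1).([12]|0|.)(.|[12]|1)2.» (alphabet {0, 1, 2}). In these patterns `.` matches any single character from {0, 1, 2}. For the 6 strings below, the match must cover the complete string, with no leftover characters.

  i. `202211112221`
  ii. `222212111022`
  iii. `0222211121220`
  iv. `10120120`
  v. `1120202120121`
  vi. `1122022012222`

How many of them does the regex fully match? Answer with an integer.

i → match
ii → match
iii → no match
iv → no match
v → no match
vi → no match
Total matched: 2

2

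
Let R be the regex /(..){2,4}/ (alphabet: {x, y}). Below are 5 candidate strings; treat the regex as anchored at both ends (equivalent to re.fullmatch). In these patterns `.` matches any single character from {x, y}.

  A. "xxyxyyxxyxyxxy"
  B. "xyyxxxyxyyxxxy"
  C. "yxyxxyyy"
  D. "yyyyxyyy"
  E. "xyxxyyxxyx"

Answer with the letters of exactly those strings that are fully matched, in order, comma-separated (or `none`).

A → no match
B → no match
C → match
D → match
E → no match

C, D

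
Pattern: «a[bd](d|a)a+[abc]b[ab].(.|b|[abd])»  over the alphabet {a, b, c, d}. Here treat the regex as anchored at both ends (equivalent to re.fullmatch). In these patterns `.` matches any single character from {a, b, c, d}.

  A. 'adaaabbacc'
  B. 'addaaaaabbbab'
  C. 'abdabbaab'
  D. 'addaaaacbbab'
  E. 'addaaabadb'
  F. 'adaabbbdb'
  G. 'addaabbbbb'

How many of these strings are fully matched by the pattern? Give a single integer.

7

A → match
B → match
C → match
D → match
E → match
F → match
G → match
Total matched: 7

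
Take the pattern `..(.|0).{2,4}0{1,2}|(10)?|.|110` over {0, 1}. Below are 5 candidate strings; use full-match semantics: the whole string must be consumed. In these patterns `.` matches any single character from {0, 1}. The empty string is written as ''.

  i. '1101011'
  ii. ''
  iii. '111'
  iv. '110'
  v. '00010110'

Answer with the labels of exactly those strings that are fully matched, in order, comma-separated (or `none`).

ii, iv, v

i → no match
ii → match
iii → no match
iv → match
v → match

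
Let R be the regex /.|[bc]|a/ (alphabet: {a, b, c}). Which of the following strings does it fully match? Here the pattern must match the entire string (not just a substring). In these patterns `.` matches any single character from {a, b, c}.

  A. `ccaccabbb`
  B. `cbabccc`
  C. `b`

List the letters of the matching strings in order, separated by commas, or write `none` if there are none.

A → no match
B → no match
C → match

C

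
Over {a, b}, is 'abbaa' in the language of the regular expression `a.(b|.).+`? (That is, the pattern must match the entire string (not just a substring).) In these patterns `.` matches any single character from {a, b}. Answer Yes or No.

Yes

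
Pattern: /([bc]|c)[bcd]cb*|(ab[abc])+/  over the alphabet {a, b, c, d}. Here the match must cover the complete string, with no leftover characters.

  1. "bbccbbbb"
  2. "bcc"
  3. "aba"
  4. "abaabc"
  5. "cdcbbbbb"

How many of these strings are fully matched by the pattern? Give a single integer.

1 → no match
2 → match
3 → match
4 → match
5 → match
Total matched: 4

4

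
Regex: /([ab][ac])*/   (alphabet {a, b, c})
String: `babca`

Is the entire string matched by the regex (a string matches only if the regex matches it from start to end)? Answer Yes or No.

No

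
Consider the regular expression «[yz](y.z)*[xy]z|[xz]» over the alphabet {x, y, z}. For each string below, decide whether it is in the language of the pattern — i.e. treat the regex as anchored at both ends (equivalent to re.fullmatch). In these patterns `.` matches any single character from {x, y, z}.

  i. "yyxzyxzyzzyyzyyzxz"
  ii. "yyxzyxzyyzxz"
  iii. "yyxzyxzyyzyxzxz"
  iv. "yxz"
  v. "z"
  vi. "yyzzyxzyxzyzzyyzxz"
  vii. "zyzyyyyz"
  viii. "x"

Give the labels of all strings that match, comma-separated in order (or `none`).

i, ii, iii, iv, v, vi, viii

i → match
ii. "yyxzyxzyyzxz" → match
iii → match
iv. "yxz" → match
v. "z" → match
vi → match
vii. "zyzyyyyz" → no match
viii. "x" → match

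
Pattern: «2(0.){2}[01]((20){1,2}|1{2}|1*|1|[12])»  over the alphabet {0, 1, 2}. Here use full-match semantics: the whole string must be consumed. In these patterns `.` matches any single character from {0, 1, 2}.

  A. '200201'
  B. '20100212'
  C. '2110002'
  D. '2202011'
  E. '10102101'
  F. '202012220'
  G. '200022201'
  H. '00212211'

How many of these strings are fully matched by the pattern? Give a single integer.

A → no match
B → no match
C → no match — must start with '20'
D → no match — must start with '20'
E → no match — must start with '20'
F → no match
G → no match
H → no match — must start with '20'
Total matched: 0

0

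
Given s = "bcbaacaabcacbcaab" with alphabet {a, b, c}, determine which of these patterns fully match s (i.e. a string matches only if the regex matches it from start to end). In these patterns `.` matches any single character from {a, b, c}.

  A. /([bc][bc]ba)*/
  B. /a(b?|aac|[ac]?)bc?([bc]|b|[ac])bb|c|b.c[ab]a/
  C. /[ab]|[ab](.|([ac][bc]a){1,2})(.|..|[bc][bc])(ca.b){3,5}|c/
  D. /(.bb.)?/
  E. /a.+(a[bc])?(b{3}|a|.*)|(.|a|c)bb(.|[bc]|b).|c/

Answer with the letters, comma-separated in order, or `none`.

C

A → no match
B → no match
C → match
D → no match
E → no match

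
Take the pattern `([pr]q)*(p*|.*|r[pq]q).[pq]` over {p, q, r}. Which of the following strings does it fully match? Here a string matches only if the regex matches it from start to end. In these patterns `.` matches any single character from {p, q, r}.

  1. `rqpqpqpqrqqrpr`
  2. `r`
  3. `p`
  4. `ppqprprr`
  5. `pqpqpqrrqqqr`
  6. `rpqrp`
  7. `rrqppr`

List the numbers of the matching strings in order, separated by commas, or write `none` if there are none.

1 → no match
2. `r` → no match
3. `p` → no match
4. `ppqprprr` → no match
5. `pqpqpqrrqqqr` → no match
6. `rpqrp` → match
7. `rrqppr` → no match

6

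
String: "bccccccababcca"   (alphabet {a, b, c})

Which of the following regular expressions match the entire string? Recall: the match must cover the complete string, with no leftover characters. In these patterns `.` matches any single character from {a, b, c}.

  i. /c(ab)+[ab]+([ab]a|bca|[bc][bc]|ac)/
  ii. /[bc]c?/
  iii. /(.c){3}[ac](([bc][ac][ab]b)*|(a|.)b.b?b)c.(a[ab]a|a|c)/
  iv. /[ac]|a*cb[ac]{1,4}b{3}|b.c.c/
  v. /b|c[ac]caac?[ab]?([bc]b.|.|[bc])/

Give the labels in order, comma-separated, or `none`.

i → no match — must start with "cab"
ii → no match
iii → match
iv → no match
v → no match

iii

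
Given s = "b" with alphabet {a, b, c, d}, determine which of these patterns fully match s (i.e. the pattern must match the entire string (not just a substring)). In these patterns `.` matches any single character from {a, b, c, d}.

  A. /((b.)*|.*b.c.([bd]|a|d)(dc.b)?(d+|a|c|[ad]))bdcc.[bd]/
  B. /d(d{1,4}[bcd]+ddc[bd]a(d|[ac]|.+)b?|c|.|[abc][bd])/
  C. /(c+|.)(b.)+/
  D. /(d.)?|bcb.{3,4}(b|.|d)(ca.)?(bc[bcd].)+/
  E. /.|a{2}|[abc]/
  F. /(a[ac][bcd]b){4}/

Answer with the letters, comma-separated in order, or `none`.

A → no match
B → no match — must start with "d"
C → no match
D → no match
E → match
F → no match — must start with "a"

E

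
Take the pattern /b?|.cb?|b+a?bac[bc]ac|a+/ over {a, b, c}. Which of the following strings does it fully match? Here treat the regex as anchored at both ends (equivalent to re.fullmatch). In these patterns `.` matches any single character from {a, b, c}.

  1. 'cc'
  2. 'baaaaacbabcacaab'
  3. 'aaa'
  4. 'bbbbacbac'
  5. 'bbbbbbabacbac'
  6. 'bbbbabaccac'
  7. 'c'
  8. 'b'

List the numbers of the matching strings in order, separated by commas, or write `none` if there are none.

1. 'cc' → match
2 → no match
3. 'aaa' → match
4. 'bbbbacbac' → match
5 → match
6. 'bbbbabaccac' → match
7. 'c' → no match
8. 'b' → match

1, 3, 4, 5, 6, 8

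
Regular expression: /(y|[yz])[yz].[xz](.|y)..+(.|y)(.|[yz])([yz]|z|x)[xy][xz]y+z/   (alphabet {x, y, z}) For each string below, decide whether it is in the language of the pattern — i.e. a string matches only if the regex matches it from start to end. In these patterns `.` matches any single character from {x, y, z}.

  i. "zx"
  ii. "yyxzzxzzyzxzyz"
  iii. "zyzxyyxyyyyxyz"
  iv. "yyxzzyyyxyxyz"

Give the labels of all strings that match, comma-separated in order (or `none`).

i. "zx" → no match — must end with "yz"
ii → match
iii → match
iv → no match

ii, iii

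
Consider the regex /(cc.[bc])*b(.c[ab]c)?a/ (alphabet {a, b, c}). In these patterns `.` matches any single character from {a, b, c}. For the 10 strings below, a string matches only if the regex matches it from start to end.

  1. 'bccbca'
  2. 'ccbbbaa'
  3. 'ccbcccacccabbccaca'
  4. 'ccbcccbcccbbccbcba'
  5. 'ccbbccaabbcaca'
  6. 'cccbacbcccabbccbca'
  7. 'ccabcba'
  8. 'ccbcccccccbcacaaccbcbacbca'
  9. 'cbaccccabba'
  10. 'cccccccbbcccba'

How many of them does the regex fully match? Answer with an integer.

1 → match
2 → no match
3 → match
4 → match
5 → no match
6 → no match
7 → no match
8 → no match
9 → no match
10 → no match
Total matched: 3

3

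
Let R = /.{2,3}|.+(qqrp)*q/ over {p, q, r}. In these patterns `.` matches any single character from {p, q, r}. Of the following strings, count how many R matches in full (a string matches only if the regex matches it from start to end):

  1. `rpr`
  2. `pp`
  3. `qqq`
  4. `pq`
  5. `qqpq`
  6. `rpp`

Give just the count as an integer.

1 → match
2 → match
3 → match
4 → match
5 → match
6 → match
Total matched: 6

6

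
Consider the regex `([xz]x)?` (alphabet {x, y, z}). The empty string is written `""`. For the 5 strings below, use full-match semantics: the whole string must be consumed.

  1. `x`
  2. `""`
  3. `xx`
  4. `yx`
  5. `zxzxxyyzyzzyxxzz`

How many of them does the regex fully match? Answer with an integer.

2

1. `x` → no match
2. `""` → match
3. `xx` → match
4. `yx` → no match
5 → no match
Total matched: 2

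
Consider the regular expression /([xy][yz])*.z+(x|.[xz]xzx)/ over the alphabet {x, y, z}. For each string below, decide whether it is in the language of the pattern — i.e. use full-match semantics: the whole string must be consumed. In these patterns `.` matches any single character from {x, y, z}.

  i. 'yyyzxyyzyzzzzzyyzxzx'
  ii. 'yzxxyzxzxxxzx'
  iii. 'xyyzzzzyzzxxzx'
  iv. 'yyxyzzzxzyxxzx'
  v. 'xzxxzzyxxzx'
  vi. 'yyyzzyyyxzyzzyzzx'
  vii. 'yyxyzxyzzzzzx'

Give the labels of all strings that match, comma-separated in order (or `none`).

none

i → no match
ii → no match
iii → no match
iv → no match
v → no match
vi → no match
vii → no match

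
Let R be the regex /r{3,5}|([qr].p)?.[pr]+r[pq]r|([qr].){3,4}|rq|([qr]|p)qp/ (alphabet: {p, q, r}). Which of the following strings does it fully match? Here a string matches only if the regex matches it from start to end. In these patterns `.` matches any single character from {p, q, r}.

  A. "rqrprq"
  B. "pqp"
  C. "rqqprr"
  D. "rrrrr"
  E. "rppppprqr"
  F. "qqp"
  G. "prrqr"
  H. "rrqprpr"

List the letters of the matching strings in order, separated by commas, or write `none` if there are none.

A, B, C, D, E, F, G

A → match
B → match
C → match
D → match
E → match
F → match
G → match
H → no match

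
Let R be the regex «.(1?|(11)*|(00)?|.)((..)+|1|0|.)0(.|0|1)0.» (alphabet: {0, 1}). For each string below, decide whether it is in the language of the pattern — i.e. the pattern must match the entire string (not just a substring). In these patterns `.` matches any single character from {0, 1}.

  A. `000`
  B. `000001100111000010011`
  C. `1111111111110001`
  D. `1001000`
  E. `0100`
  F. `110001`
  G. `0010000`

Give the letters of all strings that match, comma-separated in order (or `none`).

C, F, G

A → no match
B → no match
C → match
D → no match
E → no match
F → match
G → match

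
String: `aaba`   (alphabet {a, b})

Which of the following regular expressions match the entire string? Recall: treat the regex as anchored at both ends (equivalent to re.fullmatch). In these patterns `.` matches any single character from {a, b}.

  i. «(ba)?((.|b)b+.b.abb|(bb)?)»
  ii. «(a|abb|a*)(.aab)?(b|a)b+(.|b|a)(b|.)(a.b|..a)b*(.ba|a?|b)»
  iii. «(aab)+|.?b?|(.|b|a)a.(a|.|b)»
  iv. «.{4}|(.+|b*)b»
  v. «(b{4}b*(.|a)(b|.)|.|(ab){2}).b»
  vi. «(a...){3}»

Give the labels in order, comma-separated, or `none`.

iii, iv

i → no match
ii → no match
iii → match
iv → match
v → no match — must end with `b`
vi → no match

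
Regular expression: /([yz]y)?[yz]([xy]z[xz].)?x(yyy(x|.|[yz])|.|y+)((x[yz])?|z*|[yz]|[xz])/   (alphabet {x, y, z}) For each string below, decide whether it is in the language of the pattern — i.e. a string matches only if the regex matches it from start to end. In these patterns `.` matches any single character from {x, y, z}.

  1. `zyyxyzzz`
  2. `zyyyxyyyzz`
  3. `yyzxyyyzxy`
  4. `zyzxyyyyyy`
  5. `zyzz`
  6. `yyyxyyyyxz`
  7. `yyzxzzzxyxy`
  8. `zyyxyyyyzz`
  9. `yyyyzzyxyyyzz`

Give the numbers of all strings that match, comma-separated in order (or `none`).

1 → match
2 → no match
3 → match
4 → match
5 → no match
6 → match
7 → match
8 → match
9 → match

1, 3, 4, 6, 7, 8, 9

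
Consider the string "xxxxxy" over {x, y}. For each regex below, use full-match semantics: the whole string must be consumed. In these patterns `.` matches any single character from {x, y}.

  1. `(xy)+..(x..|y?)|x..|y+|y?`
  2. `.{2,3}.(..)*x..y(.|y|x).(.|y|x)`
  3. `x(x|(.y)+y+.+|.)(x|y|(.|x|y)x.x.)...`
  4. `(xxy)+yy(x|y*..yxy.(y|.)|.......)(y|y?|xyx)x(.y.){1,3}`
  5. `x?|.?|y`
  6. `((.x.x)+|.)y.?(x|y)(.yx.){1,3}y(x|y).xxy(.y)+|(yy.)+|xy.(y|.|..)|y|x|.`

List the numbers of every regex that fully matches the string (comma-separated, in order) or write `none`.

3

1 → no match
2 → no match
3 → match
4 → no match — must start with "xxy"
5 → no match
6 → no match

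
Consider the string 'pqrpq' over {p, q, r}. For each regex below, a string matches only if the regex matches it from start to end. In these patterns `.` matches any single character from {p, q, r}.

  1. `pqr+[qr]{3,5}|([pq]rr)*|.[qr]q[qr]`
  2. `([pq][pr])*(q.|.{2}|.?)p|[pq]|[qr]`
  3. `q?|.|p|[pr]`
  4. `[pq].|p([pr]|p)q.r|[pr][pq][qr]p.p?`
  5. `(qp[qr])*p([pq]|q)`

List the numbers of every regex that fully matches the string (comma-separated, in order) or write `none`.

4

1 → no match
2 → no match
3 → no match
4 → match
5 → no match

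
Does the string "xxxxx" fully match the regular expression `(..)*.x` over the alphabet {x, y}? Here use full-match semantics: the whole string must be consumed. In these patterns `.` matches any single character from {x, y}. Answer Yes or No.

No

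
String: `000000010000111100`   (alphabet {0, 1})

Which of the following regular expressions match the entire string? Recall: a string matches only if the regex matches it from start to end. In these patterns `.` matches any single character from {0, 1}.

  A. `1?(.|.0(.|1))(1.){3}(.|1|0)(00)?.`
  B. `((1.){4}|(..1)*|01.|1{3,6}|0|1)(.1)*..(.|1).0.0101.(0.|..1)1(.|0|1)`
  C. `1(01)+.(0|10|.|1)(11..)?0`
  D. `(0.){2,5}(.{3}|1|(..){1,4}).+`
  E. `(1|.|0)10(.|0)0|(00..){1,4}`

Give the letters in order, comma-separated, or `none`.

A → no match
B → no match
C → no match — must start with `101`
D → match
E → no match

D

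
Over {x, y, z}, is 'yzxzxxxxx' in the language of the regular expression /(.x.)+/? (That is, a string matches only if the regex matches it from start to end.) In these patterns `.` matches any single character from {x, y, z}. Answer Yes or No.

No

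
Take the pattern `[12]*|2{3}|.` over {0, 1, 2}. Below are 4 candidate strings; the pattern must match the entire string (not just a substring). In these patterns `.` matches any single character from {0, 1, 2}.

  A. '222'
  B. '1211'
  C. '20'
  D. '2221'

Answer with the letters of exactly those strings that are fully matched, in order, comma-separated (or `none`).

A. '222' → match
B. '1211' → match
C. '20' → no match
D. '2221' → match

A, B, D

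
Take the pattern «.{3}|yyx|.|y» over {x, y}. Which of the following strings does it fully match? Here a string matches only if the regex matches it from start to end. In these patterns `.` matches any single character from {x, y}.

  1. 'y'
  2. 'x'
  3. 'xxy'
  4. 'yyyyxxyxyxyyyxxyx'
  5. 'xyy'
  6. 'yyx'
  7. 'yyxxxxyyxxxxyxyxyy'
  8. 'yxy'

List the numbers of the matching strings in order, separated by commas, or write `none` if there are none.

1, 2, 3, 5, 6, 8

1 → match
2 → match
3 → match
4 → no match
5 → match
6 → match
7 → no match
8 → match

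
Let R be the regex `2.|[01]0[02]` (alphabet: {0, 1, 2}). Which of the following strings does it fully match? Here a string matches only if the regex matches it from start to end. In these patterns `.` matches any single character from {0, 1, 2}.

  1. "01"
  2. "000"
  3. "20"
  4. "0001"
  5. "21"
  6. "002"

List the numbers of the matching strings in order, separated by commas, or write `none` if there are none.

1 → no match
2 → match
3 → match
4 → no match
5 → match
6 → match

2, 3, 5, 6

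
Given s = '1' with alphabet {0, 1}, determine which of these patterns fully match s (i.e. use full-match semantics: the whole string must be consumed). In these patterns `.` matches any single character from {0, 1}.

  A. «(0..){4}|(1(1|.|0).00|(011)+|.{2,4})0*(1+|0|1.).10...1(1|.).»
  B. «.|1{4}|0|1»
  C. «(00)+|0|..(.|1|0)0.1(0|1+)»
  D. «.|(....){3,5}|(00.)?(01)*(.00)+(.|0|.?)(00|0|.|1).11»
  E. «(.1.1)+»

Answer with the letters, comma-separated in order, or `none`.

B, D

A → no match
B → match
C → no match
D → match
E → no match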